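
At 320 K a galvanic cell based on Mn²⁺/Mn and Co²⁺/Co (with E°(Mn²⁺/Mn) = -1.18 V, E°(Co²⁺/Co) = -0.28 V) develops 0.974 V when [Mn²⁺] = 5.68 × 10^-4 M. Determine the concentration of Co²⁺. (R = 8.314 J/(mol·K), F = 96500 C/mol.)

0.12 M

From the Nernst equation, ln Q = nF(E° − E)/RT = 2×96500×(0.90 − 0.974)/(8.314×320) = -5.368, so Q = 0.00466.
With Q = [Mn²⁺]/[Co²⁺] and the known concentrations, [Co²⁺] in the denominator gives [Co²⁺] = 0.12 M.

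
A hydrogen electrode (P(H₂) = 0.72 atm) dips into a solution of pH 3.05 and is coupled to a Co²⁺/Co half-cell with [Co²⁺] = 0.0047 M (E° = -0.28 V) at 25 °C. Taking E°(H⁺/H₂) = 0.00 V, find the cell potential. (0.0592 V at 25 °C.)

The hydrogen couple is the cathode, so E°_cell = 0.28 V; n = 2.
[H⁺] = 10^(−3.05) = 8.9 × 10^-4 M, and Q = [Co²⁺]·P(H₂) / [H⁺]^2 = 4260.
E = E° − (0.0592/2) log Q = 0.28 − (0.0592/2)(3.629) = 0.173 V.

0.17 V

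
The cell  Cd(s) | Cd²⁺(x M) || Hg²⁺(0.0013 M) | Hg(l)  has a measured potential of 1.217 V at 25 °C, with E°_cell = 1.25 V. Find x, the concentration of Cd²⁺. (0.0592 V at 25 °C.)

From the Nernst equation, log Q = n(E° − E)/0.0592 = 2(1.25 − 1.217)/0.0592 = 1.115, so Q = 13.0.
With Q = [Cd²⁺]/[Hg²⁺] and the known concentrations, [Cd²⁺] in the numerator gives [Cd²⁺] = 0.017 M.

0.017 M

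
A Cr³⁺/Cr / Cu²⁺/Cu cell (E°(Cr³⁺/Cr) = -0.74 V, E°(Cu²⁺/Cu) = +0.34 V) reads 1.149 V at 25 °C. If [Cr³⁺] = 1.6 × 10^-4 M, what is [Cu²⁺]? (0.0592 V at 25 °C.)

From the Nernst equation, log Q = n(E° − E)/0.0592 = 6(1.08 − 1.149)/0.0592 = -6.993, so Q = 1.02 × 10^-7.
With Q = [Cr³⁺]^2/[Cu²⁺]^3 and the known concentrations, [Cu²⁺]^3 in the denominator gives [Cu²⁺] = 0.63 M.

0.63 M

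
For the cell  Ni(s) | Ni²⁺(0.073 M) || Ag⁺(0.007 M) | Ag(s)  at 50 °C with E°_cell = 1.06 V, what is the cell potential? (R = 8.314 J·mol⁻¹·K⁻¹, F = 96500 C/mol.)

0.958 V

Balancing electrons gives n = 2; the reaction quotient is Q = [Ni²⁺]/[Ag⁺]^2 = 1490.
E = E° − (RT/nF) ln Q = 1.06 − (8.314×323)/(2×96500) × (7.306) = 1.060 − 0.102 = 0.958 V.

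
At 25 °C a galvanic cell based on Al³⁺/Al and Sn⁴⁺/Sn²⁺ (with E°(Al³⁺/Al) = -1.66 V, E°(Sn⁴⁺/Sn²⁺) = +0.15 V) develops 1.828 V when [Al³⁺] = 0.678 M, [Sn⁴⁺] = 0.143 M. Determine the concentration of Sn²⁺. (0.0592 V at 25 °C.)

From the Nernst equation, log Q = n(E° − E)/0.0592 = 6(1.81 − 1.828)/0.0592 = -1.824, so Q = 0.0150.
With Q = [Al³⁺]^2·[Sn²⁺]^3/[Sn⁴⁺]^3 and the known concentrations, [Sn²⁺]^3 in the numerator gives [Sn²⁺] = 0.046 M.

0.046 M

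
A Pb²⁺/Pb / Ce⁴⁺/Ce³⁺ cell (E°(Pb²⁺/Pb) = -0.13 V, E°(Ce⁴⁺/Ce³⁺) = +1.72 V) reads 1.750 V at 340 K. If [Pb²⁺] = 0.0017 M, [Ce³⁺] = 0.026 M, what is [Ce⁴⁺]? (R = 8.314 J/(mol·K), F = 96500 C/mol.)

3.5 × 10^-5 M

From the Nernst equation, ln Q = nF(E° − E)/RT = 2×96500×(1.85 − 1.750)/(8.314×340) = 6.828, so Q = 923.
With Q = [Pb²⁺]·[Ce³⁺]^2/[Ce⁴⁺]^2 and the known concentrations, [Ce⁴⁺]^2 in the denominator gives [Ce⁴⁺] = 3.5 × 10^-5 M.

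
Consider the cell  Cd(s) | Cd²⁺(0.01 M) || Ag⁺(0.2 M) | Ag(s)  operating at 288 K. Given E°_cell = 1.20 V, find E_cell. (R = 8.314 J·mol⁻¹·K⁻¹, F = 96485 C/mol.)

Balancing electrons gives n = 2; the reaction quotient is Q = [Cd²⁺]/[Ag⁺]^2 = 0.250.
E = E° − (RT/nF) ln Q = 1.20 − (8.314×288)/(2×96485) × (-1.386) = 1.200 + 0.017 = 1.217 V.

1.22 V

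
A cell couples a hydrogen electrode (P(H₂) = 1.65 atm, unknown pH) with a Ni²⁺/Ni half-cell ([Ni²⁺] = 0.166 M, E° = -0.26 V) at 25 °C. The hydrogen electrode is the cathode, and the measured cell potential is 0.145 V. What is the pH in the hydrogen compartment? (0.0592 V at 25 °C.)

E°_cell = 0.26 V and n = 2.
log Q = n(E° − E)/0.0592 = 2×(0.26 − 0.145)/0.0592 = 3.885.
With Q = [Ni²⁺]·P(H₂) / [H⁺]^2, solving for [H⁺] gives log[H⁺] = -2.224, so pH = 2.22.

pH = 2.22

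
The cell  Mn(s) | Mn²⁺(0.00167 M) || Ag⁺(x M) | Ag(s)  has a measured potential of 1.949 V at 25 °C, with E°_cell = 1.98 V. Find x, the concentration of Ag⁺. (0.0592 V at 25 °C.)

From the Nernst equation, log Q = n(E° − E)/0.0592 = 2(1.98 − 1.949)/0.0592 = 1.047, so Q = 11.2.
With Q = [Mn²⁺]/[Ag⁺]^2 and the known concentrations, [Ag⁺]^2 in the denominator gives [Ag⁺] = 0.012 M.

0.012 M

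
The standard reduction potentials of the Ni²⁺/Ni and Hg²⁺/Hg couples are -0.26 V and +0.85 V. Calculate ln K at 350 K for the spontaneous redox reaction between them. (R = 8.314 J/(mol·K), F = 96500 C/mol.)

ln K = 73.6

E°_cell = +0.85 − (-0.26) = 1.11 V, with n = 2 electrons transferred.
At equilibrium E = 0, so the Nernst equation gives ln K = nFE°/RT = (2)(96500)(1.11)/((8.314)(350)) = 73.62.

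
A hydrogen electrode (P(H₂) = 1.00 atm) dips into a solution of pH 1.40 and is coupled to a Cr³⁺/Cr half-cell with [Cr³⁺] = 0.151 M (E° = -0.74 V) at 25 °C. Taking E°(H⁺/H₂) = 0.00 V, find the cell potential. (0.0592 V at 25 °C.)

0.67 V

The hydrogen couple is the cathode, so E°_cell = 0.74 V; n = 6.
[H⁺] = 10^(−1.40) = 0.040 M, and Q = [Cr³⁺]^2·P(H₂)^3 / [H⁺]^6 = 5.73 × 10^6.
E = E° − (0.0592/6) log Q = 0.74 − (0.0592/6)(6.758) = 0.673 V.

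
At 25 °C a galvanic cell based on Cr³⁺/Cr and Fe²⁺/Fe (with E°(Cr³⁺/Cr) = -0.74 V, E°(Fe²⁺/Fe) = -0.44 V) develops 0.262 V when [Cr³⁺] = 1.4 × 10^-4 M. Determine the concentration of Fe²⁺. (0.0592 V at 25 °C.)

1.4 × 10^-4 M

From the Nernst equation, log Q = n(E° − E)/0.0592 = 6(0.30 − 0.262)/0.0592 = 3.851, so Q = 7100.
With Q = [Cr³⁺]^2/[Fe²⁺]^3 and the known concentrations, [Fe²⁺]^3 in the denominator gives [Fe²⁺] = 1.4 × 10^-4 M.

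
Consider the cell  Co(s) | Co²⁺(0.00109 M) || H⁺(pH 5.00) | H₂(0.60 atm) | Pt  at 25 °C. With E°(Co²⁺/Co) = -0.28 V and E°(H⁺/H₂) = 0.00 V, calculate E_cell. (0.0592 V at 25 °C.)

0.078 V

The hydrogen couple is the cathode, so E°_cell = 0.28 V; n = 2.
[H⁺] = 10^(−5.00) = 1 × 10^-5 M, and Q = [Co²⁺]·P(H₂) / [H⁺]^2 = 6.54 × 10^6.
E = E° − (0.0592/2) log Q = 0.28 − (0.0592/2)(6.816) = 0.078 V.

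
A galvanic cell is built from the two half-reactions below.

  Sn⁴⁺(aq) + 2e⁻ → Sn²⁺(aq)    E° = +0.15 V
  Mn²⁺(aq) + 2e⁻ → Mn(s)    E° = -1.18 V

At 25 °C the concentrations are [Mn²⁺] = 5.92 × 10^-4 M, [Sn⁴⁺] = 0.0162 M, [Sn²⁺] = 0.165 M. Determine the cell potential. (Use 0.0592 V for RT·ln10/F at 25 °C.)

The Sn⁴⁺/Sn²⁺ couple has the higher reduction potential and acts as the cathode, so E°_cell = +0.15 − (-1.18) = 1.33 V.
Balancing electrons gives n = 2; the reaction quotient is Q = [Mn²⁺]·[Sn²⁺]/[Sn⁴⁺] = 0.00603.
At 25 °C, E = E° − (0.0592/n) log Q = 1.33 − (0.0592/2)(-2.220) = 1.330 + 0.066 = 1.396 V.

1.40 V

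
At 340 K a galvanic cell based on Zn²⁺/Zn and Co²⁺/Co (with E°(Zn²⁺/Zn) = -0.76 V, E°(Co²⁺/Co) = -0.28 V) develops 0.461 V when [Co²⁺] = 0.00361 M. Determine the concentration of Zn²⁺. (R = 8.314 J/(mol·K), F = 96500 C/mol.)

0.013 M

From the Nernst equation, ln Q = nF(E° − E)/RT = 2×96500×(0.48 − 0.461)/(8.314×340) = 1.297, so Q = 3.66.
With Q = [Zn²⁺]/[Co²⁺] and the known concentrations, [Zn²⁺] in the numerator gives [Zn²⁺] = 0.013 M.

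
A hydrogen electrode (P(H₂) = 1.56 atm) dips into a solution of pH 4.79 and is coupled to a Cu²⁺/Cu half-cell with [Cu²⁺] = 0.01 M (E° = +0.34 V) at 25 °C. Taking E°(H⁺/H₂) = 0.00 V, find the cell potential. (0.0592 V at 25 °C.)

The Cu²⁺/Cu couple is the cathode, so E°_cell = 0.34 V; n = 2.
[H⁺] = 10^(−4.79) = 1.6 × 10^-5 M, and Q = [H⁺]^2 / ([Cu²⁺]·P(H₂)) = 1.69 × 10^-8.
E = E° − (0.0592/2) log Q = 0.34 − (0.0592/2)(-7.773) = 0.570 V.

0.57 V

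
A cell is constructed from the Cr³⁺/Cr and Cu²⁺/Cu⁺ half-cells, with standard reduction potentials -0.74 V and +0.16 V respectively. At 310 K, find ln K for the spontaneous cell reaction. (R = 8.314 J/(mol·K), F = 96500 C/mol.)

ln K = 101.1

E°_cell = +0.16 − (-0.74) = 0.90 V, with n = 3 electrons transferred.
At equilibrium E = 0, so the Nernst equation gives ln K = nFE°/RT = (3)(96500)(0.90)/((8.314)(310)) = 101.09.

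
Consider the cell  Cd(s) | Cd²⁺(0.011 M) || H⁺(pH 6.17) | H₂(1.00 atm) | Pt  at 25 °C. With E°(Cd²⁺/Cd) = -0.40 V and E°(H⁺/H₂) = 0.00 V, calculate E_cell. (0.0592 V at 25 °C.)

0.093 V

The hydrogen couple is the cathode, so E°_cell = 0.40 V; n = 2.
[H⁺] = 10^(−6.17) = 6.8 × 10^-7 M, and Q = [Cd²⁺]·P(H₂) / [H⁺]^2 = 2.41 × 10^10.
E = E° − (0.0592/2) log Q = 0.40 − (0.0592/2)(10.381) = 0.093 V.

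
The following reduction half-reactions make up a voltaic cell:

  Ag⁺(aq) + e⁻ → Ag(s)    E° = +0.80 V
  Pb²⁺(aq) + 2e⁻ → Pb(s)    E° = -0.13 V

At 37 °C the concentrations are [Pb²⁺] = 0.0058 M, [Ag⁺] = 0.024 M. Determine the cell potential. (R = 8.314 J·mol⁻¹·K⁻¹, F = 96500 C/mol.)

The Ag⁺/Ag couple has the higher reduction potential and acts as the cathode, so E°_cell = +0.80 − (-0.13) = 0.93 V.
Balancing electrons gives n = 2; the reaction quotient is Q = [Pb²⁺]/[Ag⁺]^2 = 10.1.
E = E° − (RT/nF) ln Q = 0.93 − (8.314×310)/(2×96500) × (2.310) = 0.930 − 0.031 = 0.899 V.

0.899 V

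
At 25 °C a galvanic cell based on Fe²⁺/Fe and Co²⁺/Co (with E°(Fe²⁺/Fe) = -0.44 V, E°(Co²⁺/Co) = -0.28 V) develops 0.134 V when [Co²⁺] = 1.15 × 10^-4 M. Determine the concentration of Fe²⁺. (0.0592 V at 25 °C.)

From the Nernst equation, log Q = n(E° − E)/0.0592 = 2(0.16 − 0.134)/0.0592 = 0.878, so Q = 7.56.
With Q = [Fe²⁺]/[Co²⁺] and the known concentrations, [Fe²⁺] in the numerator gives [Fe²⁺] = 8.7 × 10^-4 M.

8.7 × 10^-4 M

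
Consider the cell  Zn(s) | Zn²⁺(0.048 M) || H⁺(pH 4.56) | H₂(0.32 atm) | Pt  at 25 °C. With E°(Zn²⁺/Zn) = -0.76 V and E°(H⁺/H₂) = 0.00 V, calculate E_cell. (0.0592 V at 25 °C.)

0.54 V

The hydrogen couple is the cathode, so E°_cell = 0.76 V; n = 2.
[H⁺] = 10^(−4.56) = 2.8 × 10^-5 M, and Q = [Zn²⁺]·P(H₂) / [H⁺]^2 = 2.02 × 10^7.
E = E° − (0.0592/2) log Q = 0.76 − (0.0592/2)(7.306) = 0.544 V.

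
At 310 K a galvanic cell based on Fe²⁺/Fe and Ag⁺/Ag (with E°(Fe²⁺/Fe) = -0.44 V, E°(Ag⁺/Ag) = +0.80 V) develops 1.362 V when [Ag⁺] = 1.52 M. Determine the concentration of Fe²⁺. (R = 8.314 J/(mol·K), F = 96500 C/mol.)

2.5 × 10^-4 M

From the Nernst equation, ln Q = nF(E° − E)/RT = 2×96500×(1.24 − 1.362)/(8.314×310) = -9.136, so Q = 1.08 × 10^-4.
With Q = [Fe²⁺]/[Ag⁺]^2 and the known concentrations, [Fe²⁺] in the numerator gives [Fe²⁺] = 2.5 × 10^-4 M.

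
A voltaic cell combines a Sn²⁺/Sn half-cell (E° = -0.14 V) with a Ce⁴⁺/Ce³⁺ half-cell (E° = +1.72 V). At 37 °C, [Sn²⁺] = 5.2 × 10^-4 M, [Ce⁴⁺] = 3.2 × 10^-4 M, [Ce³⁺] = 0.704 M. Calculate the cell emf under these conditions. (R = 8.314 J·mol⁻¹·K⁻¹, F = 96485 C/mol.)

The Ce⁴⁺/Ce³⁺ couple has the higher reduction potential and acts as the cathode, so E°_cell = +1.72 − (-0.14) = 1.86 V.
Balancing electrons gives n = 2; the reaction quotient is Q = [Sn²⁺]·[Ce³⁺]^2/[Ce⁴⁺]^2 = 2520.
E = E° − (RT/nF) ln Q = 1.86 − (8.314×310)/(2×96485) × (7.831) = 1.860 − 0.105 = 1.755 V.

1.76 V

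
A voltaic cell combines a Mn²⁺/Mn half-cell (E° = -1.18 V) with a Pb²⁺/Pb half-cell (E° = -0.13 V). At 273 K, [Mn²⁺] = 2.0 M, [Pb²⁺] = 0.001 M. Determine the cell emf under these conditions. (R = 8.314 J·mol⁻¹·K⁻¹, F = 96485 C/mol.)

0.961 V

The Pb²⁺/Pb couple has the higher reduction potential and acts as the cathode, so E°_cell = -0.13 − (-1.18) = 1.05 V.
Balancing electrons gives n = 2; the reaction quotient is Q = [Mn²⁺]/[Pb²⁺] = 2000.
E = E° − (RT/nF) ln Q = 1.05 − (8.314×273)/(2×96485) × (7.601) = 1.050 − 0.089 = 0.961 V.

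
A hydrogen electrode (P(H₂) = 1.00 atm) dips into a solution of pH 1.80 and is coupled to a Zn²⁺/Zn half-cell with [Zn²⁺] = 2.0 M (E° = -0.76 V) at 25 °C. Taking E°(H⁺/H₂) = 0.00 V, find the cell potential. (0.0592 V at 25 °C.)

The hydrogen couple is the cathode, so E°_cell = 0.76 V; n = 2.
[H⁺] = 10^(−1.80) = 0.016 M, and Q = [Zn²⁺]·P(H₂) / [H⁺]^2 = 7960.
E = E° − (0.0592/2) log Q = 0.76 − (0.0592/2)(3.901) = 0.645 V.

0.64 V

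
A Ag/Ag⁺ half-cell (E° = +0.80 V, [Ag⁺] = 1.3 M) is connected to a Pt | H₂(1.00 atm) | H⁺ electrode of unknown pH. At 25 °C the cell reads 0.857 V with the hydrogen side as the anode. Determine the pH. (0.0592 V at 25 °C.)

E°_cell = 0.80 V and n = 2.
log Q = n(E° − E)/0.0592 = 2×(0.80 − 0.857)/0.0592 = -1.926.
With Q = [H⁺]^2 / ([Ag⁺]^2·P(H₂)), solving for [H⁺] gives log[H⁺] = -0.849, so pH = 0.85.

pH = 0.85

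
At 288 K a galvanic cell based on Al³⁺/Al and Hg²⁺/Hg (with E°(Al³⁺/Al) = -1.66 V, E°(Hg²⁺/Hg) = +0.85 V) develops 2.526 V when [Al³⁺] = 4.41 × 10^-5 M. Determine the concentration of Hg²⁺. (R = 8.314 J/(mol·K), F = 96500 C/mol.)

From the Nernst equation, ln Q = nF(E° − E)/RT = 6×96500×(2.51 − 2.526)/(8.314×288) = -3.869, so Q = 0.0209.
With Q = [Al³⁺]^2/[Hg²⁺]^3 and the known concentrations, [Hg²⁺]^3 in the denominator gives [Hg²⁺] = 0.0045 M.

0.0045 M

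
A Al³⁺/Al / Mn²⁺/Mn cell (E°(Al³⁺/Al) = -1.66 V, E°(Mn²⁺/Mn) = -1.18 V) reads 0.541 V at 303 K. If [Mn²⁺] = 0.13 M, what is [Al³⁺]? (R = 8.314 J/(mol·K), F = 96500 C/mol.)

From the Nernst equation, ln Q = nF(E° − E)/RT = 6×96500×(0.48 − 0.541)/(8.314×303) = -14.020, so Q = 8.15 × 10^-7.
With Q = [Al³⁺]^2/[Mn²⁺]^3 and the known concentrations, [Al³⁺]^2 in the numerator gives [Al³⁺] = 4.2 × 10^-5 M.

4.2 × 10^-5 M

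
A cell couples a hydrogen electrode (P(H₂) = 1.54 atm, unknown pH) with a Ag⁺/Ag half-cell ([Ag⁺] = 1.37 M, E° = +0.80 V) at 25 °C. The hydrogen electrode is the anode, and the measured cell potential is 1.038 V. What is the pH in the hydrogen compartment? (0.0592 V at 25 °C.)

pH = 3.79

E°_cell = 0.80 V and n = 2.
log Q = n(E° − E)/0.0592 = 2×(0.80 − 1.038)/0.0592 = -8.041.
With Q = [H⁺]^2 / ([Ag⁺]^2·P(H₂)), solving for [H⁺] gives log[H⁺] = -3.790, so pH = 3.79.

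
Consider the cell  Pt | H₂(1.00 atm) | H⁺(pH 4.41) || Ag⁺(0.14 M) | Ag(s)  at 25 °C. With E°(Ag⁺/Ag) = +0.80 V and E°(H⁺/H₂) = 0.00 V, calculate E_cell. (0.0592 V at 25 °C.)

The Ag⁺/Ag couple is the cathode, so E°_cell = 0.80 V; n = 2.
[H⁺] = 10^(−4.41) = 3.9 × 10^-5 M, and Q = [H⁺]^2 / ([Ag⁺]^2·P(H₂)) = 7.72 × 10^-8.
E = E° − (0.0592/2) log Q = 0.80 − (0.0592/2)(-7.112) = 1.011 V.

1.01 V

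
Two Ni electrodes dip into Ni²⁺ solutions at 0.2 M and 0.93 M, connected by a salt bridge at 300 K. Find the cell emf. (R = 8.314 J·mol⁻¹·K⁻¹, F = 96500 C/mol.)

Both half-cells are Ni²⁺/Ni, so E°_cell = 0. The concentrated side is the cathode; the cell reaction moves Ni²⁺ from high to low concentration with n = 2.
Q = [Ni²⁺]_dilute/[Ni²⁺]_conc = 0.2/0.93 = 0.215.
E = 0 − (RT/nF) ln Q = −((8.314×300)/(2×96500))(-1.537) = 0.0199 V.

0.020 V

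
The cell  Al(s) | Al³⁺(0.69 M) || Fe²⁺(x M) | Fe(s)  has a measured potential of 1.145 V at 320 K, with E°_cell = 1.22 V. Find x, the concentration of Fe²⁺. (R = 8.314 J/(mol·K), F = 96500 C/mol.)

0.0034 M

From the Nernst equation, ln Q = nF(E° − E)/RT = 6×96500×(1.22 − 1.145)/(8.314×320) = 16.322, so Q = 1.23 × 10^7.
With Q = [Al³⁺]^2/[Fe²⁺]^3 and the known concentrations, [Fe²⁺]^3 in the denominator gives [Fe²⁺] = 0.0034 M.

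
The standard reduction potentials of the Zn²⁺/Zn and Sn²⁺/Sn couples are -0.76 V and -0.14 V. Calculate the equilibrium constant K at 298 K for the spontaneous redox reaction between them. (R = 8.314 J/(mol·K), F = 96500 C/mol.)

9.4 × 10^20

E°_cell = -0.14 − (-0.76) = 0.62 V, with n = 2 electrons transferred.
At equilibrium E = 0, so the Nernst equation gives ln K = nFE°/RT = (2)(96500)(0.62)/((8.314)(298)) = 48.30.
K = e^48.30 = 9.4 × 10^20.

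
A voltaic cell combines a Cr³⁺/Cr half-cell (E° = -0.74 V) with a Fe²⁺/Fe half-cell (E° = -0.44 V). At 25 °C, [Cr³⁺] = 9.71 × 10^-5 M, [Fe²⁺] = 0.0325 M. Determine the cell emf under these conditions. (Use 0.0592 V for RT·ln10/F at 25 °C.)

The Fe²⁺/Fe couple has the higher reduction potential and acts as the cathode, so E°_cell = -0.44 − (-0.74) = 0.30 V.
Balancing electrons gives n = 6; the reaction quotient is Q = [Cr³⁺]^2/[Fe²⁺]^3 = 2.75 × 10^-4.
At 25 °C, E = E° − (0.0592/n) log Q = 0.30 − (0.0592/6)(-3.561) = 0.300 + 0.035 = 0.335 V.

0.335 V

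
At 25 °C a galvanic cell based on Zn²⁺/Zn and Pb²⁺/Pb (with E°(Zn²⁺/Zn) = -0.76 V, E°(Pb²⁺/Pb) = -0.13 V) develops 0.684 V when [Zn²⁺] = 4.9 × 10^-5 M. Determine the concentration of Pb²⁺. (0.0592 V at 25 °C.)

From the Nernst equation, log Q = n(E° − E)/0.0592 = 2(0.63 − 0.684)/0.0592 = -1.824, so Q = 0.0150.
With Q = [Zn²⁺]/[Pb²⁺] and the known concentrations, [Pb²⁺] in the denominator gives [Pb²⁺] = 0.0033 M.

0.0033 M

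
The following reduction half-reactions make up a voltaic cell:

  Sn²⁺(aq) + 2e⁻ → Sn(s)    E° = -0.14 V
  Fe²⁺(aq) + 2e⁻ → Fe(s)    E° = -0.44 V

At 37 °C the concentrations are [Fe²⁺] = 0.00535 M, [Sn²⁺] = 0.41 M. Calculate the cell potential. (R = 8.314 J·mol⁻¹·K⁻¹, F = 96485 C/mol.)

The Sn²⁺/Sn couple has the higher reduction potential and acts as the cathode, so E°_cell = -0.14 − (-0.44) = 0.30 V.
Balancing electrons gives n = 2; the reaction quotient is Q = [Fe²⁺]/[Sn²⁺] = 0.0130.
E = E° − (RT/nF) ln Q = 0.30 − (8.314×310)/(2×96485) × (-4.339) = 0.300 + 0.058 = 0.358 V.

0.358 V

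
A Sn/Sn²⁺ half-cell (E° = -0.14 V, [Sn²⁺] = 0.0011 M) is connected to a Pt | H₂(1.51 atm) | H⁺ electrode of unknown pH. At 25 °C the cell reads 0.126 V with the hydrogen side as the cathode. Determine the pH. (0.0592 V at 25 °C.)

E°_cell = 0.14 V and n = 2.
log Q = n(E° − E)/0.0592 = 2×(0.14 − 0.126)/0.0592 = 0.473.
With Q = [Sn²⁺]·P(H₂) / [H⁺]^2, solving for [H⁺] gives log[H⁺] = -1.626, so pH = 1.63.

pH = 1.63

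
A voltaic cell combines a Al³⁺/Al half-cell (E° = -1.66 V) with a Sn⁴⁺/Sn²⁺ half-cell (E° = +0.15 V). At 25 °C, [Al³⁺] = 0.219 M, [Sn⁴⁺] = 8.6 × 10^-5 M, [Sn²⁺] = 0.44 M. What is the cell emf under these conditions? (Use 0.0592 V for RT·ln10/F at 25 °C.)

The Sn⁴⁺/Sn²⁺ couple has the higher reduction potential and acts as the cathode, so E°_cell = +0.15 − (-1.66) = 1.81 V.
Balancing electrons gives n = 6; the reaction quotient is Q = [Al³⁺]^2·[Sn²⁺]^3/[Sn⁴⁺]^3 = 6.42 × 10^9.
At 25 °C, E = E° − (0.0592/n) log Q = 1.81 − (0.0592/6)(9.808) = 1.810 − 0.097 = 1.713 V.

1.71 V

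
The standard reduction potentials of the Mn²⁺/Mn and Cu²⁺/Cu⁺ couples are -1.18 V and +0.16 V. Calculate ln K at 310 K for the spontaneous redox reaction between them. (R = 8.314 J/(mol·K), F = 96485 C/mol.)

ln K = 100.3

E°_cell = +0.16 − (-1.18) = 1.34 V, with n = 2 electrons transferred.
At equilibrium E = 0, so the Nernst equation gives ln K = nFE°/RT = (2)(96485)(1.34)/((8.314)(310)) = 100.33.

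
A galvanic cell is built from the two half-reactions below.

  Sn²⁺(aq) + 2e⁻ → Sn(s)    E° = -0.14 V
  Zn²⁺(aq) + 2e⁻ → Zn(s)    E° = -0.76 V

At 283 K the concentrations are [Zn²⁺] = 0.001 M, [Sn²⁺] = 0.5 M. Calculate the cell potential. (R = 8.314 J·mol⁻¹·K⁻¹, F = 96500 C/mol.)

0.696 V

The Sn²⁺/Sn couple has the higher reduction potential and acts as the cathode, so E°_cell = -0.14 − (-0.76) = 0.62 V.
Balancing electrons gives n = 2; the reaction quotient is Q = [Zn²⁺]/[Sn²⁺] = 0.00200.
E = E° − (RT/nF) ln Q = 0.62 − (8.314×283)/(2×96500) × (-6.215) = 0.620 + 0.076 = 0.696 V.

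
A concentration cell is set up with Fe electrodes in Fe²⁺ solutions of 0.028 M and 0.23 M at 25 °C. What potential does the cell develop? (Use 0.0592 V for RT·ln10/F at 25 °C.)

0.027 V

Both half-cells are Fe²⁺/Fe, so E°_cell = 0. The concentrated side is the cathode; the cell reaction moves Fe²⁺ from high to low concentration with n = 2.
Q = [Fe²⁺]_dilute/[Fe²⁺]_conc = 0.028/0.23 = 0.122.
E = 0 − (0.0592/2) log Q = −(0.0592/2)(-0.915) = 0.0271 V.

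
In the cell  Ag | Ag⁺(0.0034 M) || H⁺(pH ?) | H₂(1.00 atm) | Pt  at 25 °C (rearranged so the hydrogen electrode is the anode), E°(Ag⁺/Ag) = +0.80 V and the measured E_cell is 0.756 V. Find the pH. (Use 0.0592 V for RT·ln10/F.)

pH = 1.73

E°_cell = 0.80 V and n = 2.
log Q = n(E° − E)/0.0592 = 2×(0.80 − 0.756)/0.0592 = 1.486.
With Q = [H⁺]^2 / ([Ag⁺]^2·P(H₂)), solving for [H⁺] gives log[H⁺] = -1.725, so pH = 1.73.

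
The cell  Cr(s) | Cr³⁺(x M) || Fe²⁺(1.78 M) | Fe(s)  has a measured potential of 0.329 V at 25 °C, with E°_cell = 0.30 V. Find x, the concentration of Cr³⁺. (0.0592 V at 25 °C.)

0.081 M

From the Nernst equation, log Q = n(E° − E)/0.0592 = 6(0.30 − 0.329)/0.0592 = -2.939, so Q = 0.00115.
With Q = [Cr³⁺]^2/[Fe²⁺]^3 and the known concentrations, [Cr³⁺]^2 in the numerator gives [Cr³⁺] = 0.081 M.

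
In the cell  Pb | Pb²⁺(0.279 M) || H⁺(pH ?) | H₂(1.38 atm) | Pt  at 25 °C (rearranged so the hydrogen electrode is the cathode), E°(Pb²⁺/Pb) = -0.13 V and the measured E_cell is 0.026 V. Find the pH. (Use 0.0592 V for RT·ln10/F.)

pH = 1.96

E°_cell = 0.13 V and n = 2.
log Q = n(E° − E)/0.0592 = 2×(0.13 − 0.026)/0.0592 = 3.514.
With Q = [Pb²⁺]·P(H₂) / [H⁺]^2, solving for [H⁺] gives log[H⁺] = -1.964, so pH = 1.96.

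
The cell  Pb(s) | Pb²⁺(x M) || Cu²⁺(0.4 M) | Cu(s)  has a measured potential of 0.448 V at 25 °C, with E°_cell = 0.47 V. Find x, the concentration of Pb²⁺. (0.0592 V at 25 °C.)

From the Nernst equation, log Q = n(E° − E)/0.0592 = 2(0.47 − 0.448)/0.0592 = 0.743, so Q = 5.54.
With Q = [Pb²⁺]/[Cu²⁺] and the known concentrations, [Pb²⁺] in the numerator gives [Pb²⁺] = 2.2 M.

2.2 M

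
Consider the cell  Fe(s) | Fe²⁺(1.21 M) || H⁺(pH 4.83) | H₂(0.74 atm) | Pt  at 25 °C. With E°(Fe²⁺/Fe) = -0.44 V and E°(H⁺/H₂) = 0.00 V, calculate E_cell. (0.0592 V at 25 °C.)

The hydrogen couple is the cathode, so E°_cell = 0.44 V; n = 2.
[H⁺] = 10^(−4.83) = 1.5 × 10^-5 M, and Q = [Fe²⁺]·P(H₂) / [H⁺]^2 = 4.09 × 10^9.
E = E° − (0.0592/2) log Q = 0.44 − (0.0592/2)(9.612) = 0.155 V.

0.16 V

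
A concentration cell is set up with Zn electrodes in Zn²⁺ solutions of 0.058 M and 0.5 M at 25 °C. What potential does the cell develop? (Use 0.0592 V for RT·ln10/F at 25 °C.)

0.028 V

Both half-cells are Zn²⁺/Zn, so E°_cell = 0. The concentrated side is the cathode; the cell reaction moves Zn²⁺ from high to low concentration with n = 2.
Q = [Zn²⁺]_dilute/[Zn²⁺]_conc = 0.058/0.5 = 0.116.
E = 0 − (0.0592/2) log Q = −(0.0592/2)(-0.936) = 0.0277 V.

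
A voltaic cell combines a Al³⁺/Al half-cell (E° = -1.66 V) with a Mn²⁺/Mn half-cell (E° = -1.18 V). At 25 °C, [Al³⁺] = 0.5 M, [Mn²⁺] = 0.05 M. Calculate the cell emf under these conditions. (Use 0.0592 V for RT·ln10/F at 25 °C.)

0.447 V

The Mn²⁺/Mn couple has the higher reduction potential and acts as the cathode, so E°_cell = -1.18 − (-1.66) = 0.48 V.
Balancing electrons gives n = 6; the reaction quotient is Q = [Al³⁺]^2/[Mn²⁺]^3 = 2000.
At 25 °C, E = E° − (0.0592/n) log Q = 0.48 − (0.0592/6)(3.301) = 0.480 − 0.033 = 0.447 V.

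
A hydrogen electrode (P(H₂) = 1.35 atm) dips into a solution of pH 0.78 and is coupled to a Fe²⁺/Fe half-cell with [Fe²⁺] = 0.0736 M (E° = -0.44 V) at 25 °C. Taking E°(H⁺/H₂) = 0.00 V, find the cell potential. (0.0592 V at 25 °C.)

The hydrogen couple is the cathode, so E°_cell = 0.44 V; n = 2.
[H⁺] = 10^(−0.78) = 0.17 M, and Q = [Fe²⁺]·P(H₂) / [H⁺]^2 = 3.61.
E = E° − (0.0592/2) log Q = 0.44 − (0.0592/2)(0.557) = 0.424 V.

0.42 V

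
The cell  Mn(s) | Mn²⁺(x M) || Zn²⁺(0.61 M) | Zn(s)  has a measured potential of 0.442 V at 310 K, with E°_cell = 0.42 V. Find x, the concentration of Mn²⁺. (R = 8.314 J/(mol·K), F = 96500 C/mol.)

From the Nernst equation, ln Q = nF(E° − E)/RT = 2×96500×(0.42 − 0.442)/(8.314×310) = -1.647, so Q = 0.193.
With Q = [Mn²⁺]/[Zn²⁺] and the known concentrations, [Mn²⁺] in the numerator gives [Mn²⁺] = 0.12 M.

0.12 M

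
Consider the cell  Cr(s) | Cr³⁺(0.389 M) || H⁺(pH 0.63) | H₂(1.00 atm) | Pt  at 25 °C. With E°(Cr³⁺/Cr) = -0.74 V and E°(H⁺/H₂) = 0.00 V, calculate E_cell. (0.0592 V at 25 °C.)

0.71 V

The hydrogen couple is the cathode, so E°_cell = 0.74 V; n = 6.
[H⁺] = 10^(−0.63) = 0.23 M, and Q = [Cr³⁺]^2·P(H₂)^3 / [H⁺]^6 = 912.
E = E° − (0.0592/6) log Q = 0.74 − (0.0592/6)(2.960) = 0.711 V.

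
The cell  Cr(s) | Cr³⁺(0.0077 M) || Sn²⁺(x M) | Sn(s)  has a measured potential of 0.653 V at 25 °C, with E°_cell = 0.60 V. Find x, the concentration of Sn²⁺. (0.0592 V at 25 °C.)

From the Nernst equation, log Q = n(E° − E)/0.0592 = 6(0.60 − 0.653)/0.0592 = -5.372, so Q = 4.25 × 10^-6.
With Q = [Cr³⁺]^2/[Sn²⁺]^3 and the known concentrations, [Sn²⁺]^3 in the denominator gives [Sn²⁺] = 2.4 M.

2.4 M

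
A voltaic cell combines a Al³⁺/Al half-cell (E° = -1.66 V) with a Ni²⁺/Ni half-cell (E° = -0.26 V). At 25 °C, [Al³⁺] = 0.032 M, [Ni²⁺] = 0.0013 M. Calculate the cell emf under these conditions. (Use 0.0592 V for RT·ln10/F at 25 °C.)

1.34 V

The Ni²⁺/Ni couple has the higher reduction potential and acts as the cathode, so E°_cell = -0.26 − (-1.66) = 1.40 V.
Balancing electrons gives n = 6; the reaction quotient is Q = [Al³⁺]^2/[Ni²⁺]^3 = 4.66 × 10^5.
At 25 °C, E = E° − (0.0592/n) log Q = 1.40 − (0.0592/6)(5.668) = 1.400 − 0.056 = 1.344 V.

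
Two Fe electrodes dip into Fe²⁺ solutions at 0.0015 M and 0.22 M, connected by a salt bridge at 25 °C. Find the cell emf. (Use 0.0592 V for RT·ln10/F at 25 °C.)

0.064 V

Both half-cells are Fe²⁺/Fe, so E°_cell = 0. The concentrated side is the cathode; the cell reaction moves Fe²⁺ from high to low concentration with n = 2.
Q = [Fe²⁺]_dilute/[Fe²⁺]_conc = 0.0015/0.22 = 0.00682.
E = 0 − (0.0592/2) log Q = −(0.0592/2)(-2.166) = 0.0641 V.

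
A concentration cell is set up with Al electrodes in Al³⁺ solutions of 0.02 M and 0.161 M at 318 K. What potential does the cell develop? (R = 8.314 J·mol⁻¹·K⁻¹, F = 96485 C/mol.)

0.019 V

Both half-cells are Al³⁺/Al, so E°_cell = 0. The concentrated side is the cathode; the cell reaction moves Al³⁺ from high to low concentration with n = 3.
Q = [Al³⁺]_dilute/[Al³⁺]_conc = 0.02/0.161 = 0.124.
E = 0 − (RT/nF) ln Q = −((8.314×318)/(3×96485))(-2.086) = 0.0191 V.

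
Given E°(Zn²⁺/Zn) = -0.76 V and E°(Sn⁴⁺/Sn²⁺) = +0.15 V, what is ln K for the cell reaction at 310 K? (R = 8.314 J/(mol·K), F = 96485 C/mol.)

ln K = 68.1

E°_cell = +0.15 − (-0.76) = 0.91 V, with n = 2 electrons transferred.
At equilibrium E = 0, so the Nernst equation gives ln K = nFE°/RT = (2)(96485)(0.91)/((8.314)(310)) = 68.13.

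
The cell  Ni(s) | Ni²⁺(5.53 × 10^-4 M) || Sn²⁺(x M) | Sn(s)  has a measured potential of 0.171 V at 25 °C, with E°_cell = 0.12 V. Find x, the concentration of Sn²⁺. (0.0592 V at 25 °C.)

From the Nernst equation, log Q = n(E° − E)/0.0592 = 2(0.12 − 0.171)/0.0592 = -1.723, so Q = 0.0189.
With Q = [Ni²⁺]/[Sn²⁺] and the known concentrations, [Sn²⁺] in the denominator gives [Sn²⁺] = 0.029 M.

0.029 M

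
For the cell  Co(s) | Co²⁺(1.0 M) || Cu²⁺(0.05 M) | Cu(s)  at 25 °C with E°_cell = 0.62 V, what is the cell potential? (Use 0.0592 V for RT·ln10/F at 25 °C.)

0.581 V

Balancing electrons gives n = 2; the reaction quotient is Q = [Co²⁺]/[Cu²⁺] = 20.0.
At 25 °C, E = E° − (0.0592/n) log Q = 0.62 − (0.0592/2)(1.301) = 0.620 − 0.039 = 0.581 V.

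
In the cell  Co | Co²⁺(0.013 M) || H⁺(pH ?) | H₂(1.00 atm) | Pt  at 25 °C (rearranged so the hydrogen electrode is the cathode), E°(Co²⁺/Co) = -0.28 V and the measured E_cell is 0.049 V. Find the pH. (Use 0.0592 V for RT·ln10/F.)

pH = 4.85

E°_cell = 0.28 V and n = 2.
log Q = n(E° − E)/0.0592 = 2×(0.28 − 0.049)/0.0592 = 7.804.
With Q = [Co²⁺]·P(H₂) / [H⁺]^2, solving for [H⁺] gives log[H⁺] = -4.845, so pH = 4.85.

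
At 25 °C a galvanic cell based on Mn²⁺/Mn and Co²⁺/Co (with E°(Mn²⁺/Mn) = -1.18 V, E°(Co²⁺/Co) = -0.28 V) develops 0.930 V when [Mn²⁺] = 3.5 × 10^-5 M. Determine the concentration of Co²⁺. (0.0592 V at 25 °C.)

3.6 × 10^-4 M

From the Nernst equation, log Q = n(E° − E)/0.0592 = 2(0.90 − 0.930)/0.0592 = -1.014, so Q = 0.0969.
With Q = [Mn²⁺]/[Co²⁺] and the known concentrations, [Co²⁺] in the denominator gives [Co²⁺] = 3.6 × 10^-4 M.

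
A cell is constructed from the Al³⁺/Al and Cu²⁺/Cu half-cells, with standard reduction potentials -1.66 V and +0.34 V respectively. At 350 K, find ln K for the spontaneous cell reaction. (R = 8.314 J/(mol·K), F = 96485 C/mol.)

ln K = 397.9

E°_cell = +0.34 − (-1.66) = 2.00 V, with n = 6 electrons transferred.
At equilibrium E = 0, so the Nernst equation gives ln K = nFE°/RT = (6)(96485)(2.00)/((8.314)(350)) = 397.89.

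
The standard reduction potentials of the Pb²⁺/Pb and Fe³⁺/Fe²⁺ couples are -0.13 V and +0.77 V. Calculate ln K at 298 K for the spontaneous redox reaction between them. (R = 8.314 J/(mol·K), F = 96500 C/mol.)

ln K = 70.1

E°_cell = +0.77 − (-0.13) = 0.90 V, with n = 2 electrons transferred.
At equilibrium E = 0, so the Nernst equation gives ln K = nFE°/RT = (2)(96500)(0.90)/((8.314)(298)) = 70.11.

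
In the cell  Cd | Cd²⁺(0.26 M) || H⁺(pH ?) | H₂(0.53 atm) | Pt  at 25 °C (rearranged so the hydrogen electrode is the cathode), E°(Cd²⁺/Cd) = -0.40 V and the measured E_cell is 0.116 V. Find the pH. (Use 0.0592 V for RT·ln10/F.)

pH = 5.23

E°_cell = 0.40 V and n = 2.
log Q = n(E° − E)/0.0592 = 2×(0.40 − 0.116)/0.0592 = 9.595.
With Q = [Cd²⁺]·P(H₂) / [H⁺]^2, solving for [H⁺] gives log[H⁺] = -5.228, so pH = 5.23.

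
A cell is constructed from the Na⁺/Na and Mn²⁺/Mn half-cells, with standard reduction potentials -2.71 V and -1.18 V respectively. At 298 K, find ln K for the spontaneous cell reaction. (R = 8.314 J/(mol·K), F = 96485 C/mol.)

E°_cell = -1.18 − (-2.71) = 1.53 V, with n = 2 electrons transferred.
At equilibrium E = 0, so the Nernst equation gives ln K = nFE°/RT = (2)(96485)(1.53)/((8.314)(298)) = 119.17.

ln K = 119.2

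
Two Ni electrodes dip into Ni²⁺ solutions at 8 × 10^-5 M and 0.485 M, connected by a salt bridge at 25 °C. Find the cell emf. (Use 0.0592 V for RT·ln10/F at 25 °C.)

Both half-cells are Ni²⁺/Ni, so E°_cell = 0. The concentrated side is the cathode; the cell reaction moves Ni²⁺ from high to low concentration with n = 2.
Q = [Ni²⁺]_dilute/[Ni²⁺]_conc = 8 × 10^-5/0.485 = 1.65 × 10^-4.
E = 0 − (0.0592/2) log Q = −(0.0592/2)(-3.783) = 0.1120 V.

0.11 V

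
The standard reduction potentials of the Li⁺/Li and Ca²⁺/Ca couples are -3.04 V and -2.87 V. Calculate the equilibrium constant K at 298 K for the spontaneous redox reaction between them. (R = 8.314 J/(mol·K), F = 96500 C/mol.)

E°_cell = -2.87 − (-3.04) = 0.17 V, with n = 2 electrons transferred.
At equilibrium E = 0, so the Nernst equation gives ln K = nFE°/RT = (2)(96500)(0.17)/((8.314)(298)) = 13.24.
K = e^13.24 = 5.6 × 10^5.

5.6 × 10^5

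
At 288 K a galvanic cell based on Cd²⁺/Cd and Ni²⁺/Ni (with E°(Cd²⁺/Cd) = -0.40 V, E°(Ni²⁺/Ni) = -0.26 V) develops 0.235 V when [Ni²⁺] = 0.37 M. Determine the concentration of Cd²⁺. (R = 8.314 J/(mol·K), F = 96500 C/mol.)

1.7 × 10^-4 M

From the Nernst equation, ln Q = nF(E° − E)/RT = 2×96500×(0.14 − 0.235)/(8.314×288) = -7.657, so Q = 4.73 × 10^-4.
With Q = [Cd²⁺]/[Ni²⁺] and the known concentrations, [Cd²⁺] in the numerator gives [Cd²⁺] = 1.7 × 10^-4 M.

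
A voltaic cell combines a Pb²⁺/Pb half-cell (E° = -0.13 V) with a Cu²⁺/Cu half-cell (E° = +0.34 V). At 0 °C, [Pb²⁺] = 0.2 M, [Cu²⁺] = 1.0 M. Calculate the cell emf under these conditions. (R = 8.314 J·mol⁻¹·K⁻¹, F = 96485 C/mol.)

0.489 V

The Cu²⁺/Cu couple has the higher reduction potential and acts as the cathode, so E°_cell = +0.34 − (-0.13) = 0.47 V.
Balancing electrons gives n = 2; the reaction quotient is Q = [Pb²⁺]/[Cu²⁺] = 0.200.
E = E° − (RT/nF) ln Q = 0.47 − (8.314×273)/(2×96485) × (-1.609) = 0.470 + 0.019 = 0.489 V.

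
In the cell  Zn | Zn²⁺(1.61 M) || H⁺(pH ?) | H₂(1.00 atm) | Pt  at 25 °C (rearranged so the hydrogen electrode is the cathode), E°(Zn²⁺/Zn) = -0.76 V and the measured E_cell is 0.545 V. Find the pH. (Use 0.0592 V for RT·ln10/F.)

pH = 3.53

E°_cell = 0.76 V and n = 2.
log Q = n(E° − E)/0.0592 = 2×(0.76 − 0.545)/0.0592 = 7.264.
With Q = [Zn²⁺]·P(H₂) / [H⁺]^2, solving for [H⁺] gives log[H⁺] = -3.528, so pH = 3.53.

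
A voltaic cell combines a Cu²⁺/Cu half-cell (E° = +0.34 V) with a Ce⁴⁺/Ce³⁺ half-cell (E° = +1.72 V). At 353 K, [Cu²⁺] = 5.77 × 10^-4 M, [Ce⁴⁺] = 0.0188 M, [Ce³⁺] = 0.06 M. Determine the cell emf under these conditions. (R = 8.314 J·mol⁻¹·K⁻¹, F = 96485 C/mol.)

1.46 V

The Ce⁴⁺/Ce³⁺ couple has the higher reduction potential and acts as the cathode, so E°_cell = +1.72 − (+0.34) = 1.38 V.
Balancing electrons gives n = 2; the reaction quotient is Q = [Cu²⁺]·[Ce³⁺]^2/[Ce⁴⁺]^2 = 0.00588.
E = E° − (RT/nF) ln Q = 1.38 − (8.314×353)/(2×96485) × (-5.137) = 1.380 + 0.078 = 1.458 V.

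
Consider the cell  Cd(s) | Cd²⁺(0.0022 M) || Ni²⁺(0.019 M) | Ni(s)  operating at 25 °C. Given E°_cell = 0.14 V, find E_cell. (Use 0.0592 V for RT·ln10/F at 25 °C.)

Balancing electrons gives n = 2; the reaction quotient is Q = [Cd²⁺]/[Ni²⁺] = 0.116.
At 25 °C, E = E° − (0.0592/n) log Q = 0.14 − (0.0592/2)(-0.936) = 0.140 + 0.028 = 0.168 V.

0.168 V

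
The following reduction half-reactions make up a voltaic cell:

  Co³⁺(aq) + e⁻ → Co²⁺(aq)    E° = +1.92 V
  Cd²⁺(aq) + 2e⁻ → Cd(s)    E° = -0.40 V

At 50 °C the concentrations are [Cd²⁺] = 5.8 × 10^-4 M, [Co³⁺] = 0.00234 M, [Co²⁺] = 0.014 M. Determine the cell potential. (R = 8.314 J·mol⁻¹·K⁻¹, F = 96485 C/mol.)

2.37 V

The Co³⁺/Co²⁺ couple has the higher reduction potential and acts as the cathode, so E°_cell = +1.92 − (-0.40) = 2.32 V.
Balancing electrons gives n = 2; the reaction quotient is Q = [Cd²⁺]·[Co²⁺]^2/[Co³⁺]^2 = 0.0208.
E = E° − (RT/nF) ln Q = 2.32 − (8.314×323)/(2×96485) × (-3.875) = 2.320 + 0.054 = 2.374 V.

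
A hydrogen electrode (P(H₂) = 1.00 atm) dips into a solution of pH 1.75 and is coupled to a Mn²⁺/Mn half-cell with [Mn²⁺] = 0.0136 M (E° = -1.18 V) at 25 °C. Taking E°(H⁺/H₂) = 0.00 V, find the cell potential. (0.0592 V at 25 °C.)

1.13 V

The hydrogen couple is the cathode, so E°_cell = 1.18 V; n = 2.
[H⁺] = 10^(−1.75) = 0.018 M, and Q = [Mn²⁺]·P(H₂) / [H⁺]^2 = 43.0.
E = E° − (0.0592/2) log Q = 1.18 − (0.0592/2)(1.634) = 1.132 V.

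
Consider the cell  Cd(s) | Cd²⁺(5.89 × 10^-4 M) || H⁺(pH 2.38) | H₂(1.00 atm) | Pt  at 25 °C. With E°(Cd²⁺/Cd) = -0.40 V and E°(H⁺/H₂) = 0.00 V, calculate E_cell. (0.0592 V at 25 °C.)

The hydrogen couple is the cathode, so E°_cell = 0.40 V; n = 2.
[H⁺] = 10^(−2.38) = 0.0042 M, and Q = [Cd²⁺]·P(H₂) / [H⁺]^2 = 33.9.
E = E° − (0.0592/2) log Q = 0.40 − (0.0592/2)(1.530) = 0.355 V.

0.35 V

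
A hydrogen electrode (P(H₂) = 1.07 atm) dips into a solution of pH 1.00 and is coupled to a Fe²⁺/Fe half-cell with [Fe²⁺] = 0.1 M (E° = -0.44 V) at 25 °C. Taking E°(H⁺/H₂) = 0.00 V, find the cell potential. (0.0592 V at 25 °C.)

0.41 V

The hydrogen couple is the cathode, so E°_cell = 0.44 V; n = 2.
[H⁺] = 10^(−1.00) = 0.10 M, and Q = [Fe²⁺]·P(H₂) / [H⁺]^2 = 10.7.
E = E° − (0.0592/2) log Q = 0.44 − (0.0592/2)(1.029) = 0.410 V.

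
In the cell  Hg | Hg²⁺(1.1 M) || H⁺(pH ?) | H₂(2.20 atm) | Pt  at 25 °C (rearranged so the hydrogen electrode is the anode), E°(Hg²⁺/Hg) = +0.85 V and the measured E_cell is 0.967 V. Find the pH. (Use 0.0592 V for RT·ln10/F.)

E°_cell = 0.85 V and n = 2.
log Q = n(E° − E)/0.0592 = 2×(0.85 − 0.967)/0.0592 = -3.953.
With Q = [H⁺]^2 / ([Hg²⁺]·P(H₂)), solving for [H⁺] gives log[H⁺] = -1.784, so pH = 1.78.

pH = 1.78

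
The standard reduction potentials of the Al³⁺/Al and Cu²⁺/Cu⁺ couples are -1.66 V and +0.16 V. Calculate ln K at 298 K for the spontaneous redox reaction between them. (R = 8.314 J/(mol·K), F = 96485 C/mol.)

E°_cell = +0.16 − (-1.66) = 1.82 V, with n = 3 electrons transferred.
At equilibrium E = 0, so the Nernst equation gives ln K = nFE°/RT = (3)(96485)(1.82)/((8.314)(298)) = 212.63.

ln K = 212.6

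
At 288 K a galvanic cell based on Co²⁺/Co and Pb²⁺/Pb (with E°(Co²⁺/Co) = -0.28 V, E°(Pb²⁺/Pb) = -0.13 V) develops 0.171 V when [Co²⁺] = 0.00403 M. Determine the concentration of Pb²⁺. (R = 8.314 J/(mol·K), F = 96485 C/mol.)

From the Nernst equation, ln Q = nF(E° − E)/RT = 2×96485×(0.15 − 0.171)/(8.314×288) = -1.692, so Q = 0.184.
With Q = [Co²⁺]/[Pb²⁺] and the known concentrations, [Pb²⁺] in the denominator gives [Pb²⁺] = 0.022 M.

0.022 M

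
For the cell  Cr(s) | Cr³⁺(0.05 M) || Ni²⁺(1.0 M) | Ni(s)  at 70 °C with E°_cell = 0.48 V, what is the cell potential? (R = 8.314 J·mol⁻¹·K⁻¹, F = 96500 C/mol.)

Balancing electrons gives n = 6; the reaction quotient is Q = [Cr³⁺]^2/[Ni²⁺]^3 = 0.00250.
E = E° − (RT/nF) ln Q = 0.48 − (8.314×343)/(6×96500) × (-5.991) = 0.480 + 0.030 = 0.510 V.

0.510 V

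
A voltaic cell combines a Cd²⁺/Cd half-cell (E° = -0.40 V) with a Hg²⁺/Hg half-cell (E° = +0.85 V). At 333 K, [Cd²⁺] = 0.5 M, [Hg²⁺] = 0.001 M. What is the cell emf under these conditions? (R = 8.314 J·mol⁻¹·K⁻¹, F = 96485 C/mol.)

1.16 V

The Hg²⁺/Hg couple has the higher reduction potential and acts as the cathode, so E°_cell = +0.85 − (-0.40) = 1.25 V.
Balancing electrons gives n = 2; the reaction quotient is Q = [Cd²⁺]/[Hg²⁺] = 500.
E = E° − (RT/nF) ln Q = 1.25 − (8.314×333)/(2×96485) × (6.215) = 1.250 − 0.089 = 1.161 V.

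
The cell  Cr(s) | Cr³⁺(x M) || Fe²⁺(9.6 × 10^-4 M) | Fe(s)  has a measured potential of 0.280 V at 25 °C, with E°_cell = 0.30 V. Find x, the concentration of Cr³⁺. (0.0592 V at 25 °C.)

From the Nernst equation, log Q = n(E° − E)/0.0592 = 6(0.30 − 0.280)/0.0592 = 2.027, so Q = 106.
With Q = [Cr³⁺]^2/[Fe²⁺]^3 and the known concentrations, [Cr³⁺]^2 in the numerator gives [Cr³⁺] = 3.1 × 10^-4 M.

3.1 × 10^-4 M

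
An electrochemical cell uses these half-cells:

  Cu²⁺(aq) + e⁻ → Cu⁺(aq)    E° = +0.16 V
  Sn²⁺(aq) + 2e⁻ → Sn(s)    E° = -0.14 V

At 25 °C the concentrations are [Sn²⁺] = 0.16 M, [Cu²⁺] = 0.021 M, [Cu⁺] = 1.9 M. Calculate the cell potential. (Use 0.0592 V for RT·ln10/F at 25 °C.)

The Cu²⁺/Cu⁺ couple has the higher reduction potential and acts as the cathode, so E°_cell = +0.16 − (-0.14) = 0.30 V.
Balancing electrons gives n = 2; the reaction quotient is Q = [Sn²⁺]·[Cu⁺]^2/[Cu²⁺]^2 = 1310.
At 25 °C, E = E° − (0.0592/n) log Q = 0.30 − (0.0592/2)(3.117) = 0.300 − 0.092 = 0.208 V.

0.208 V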